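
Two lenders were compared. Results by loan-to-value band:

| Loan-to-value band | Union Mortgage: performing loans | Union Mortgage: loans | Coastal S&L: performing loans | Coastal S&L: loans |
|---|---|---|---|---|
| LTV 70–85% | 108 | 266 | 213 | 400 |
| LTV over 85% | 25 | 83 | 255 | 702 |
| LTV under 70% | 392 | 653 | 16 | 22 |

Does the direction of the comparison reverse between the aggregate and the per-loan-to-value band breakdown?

Yes

LTV 70–85%: Union Mortgage 108/266 = 40.6%, Coastal S&L 213/400 = 53.2% → Coastal S&L
LTV over 85%: Union Mortgage 25/83 = 30.1%, Coastal S&L 255/702 = 36.3% → Coastal S&L
LTV under 70%: Union Mortgage 392/653 = 60.0%, Coastal S&L 16/22 = 72.7% → Coastal S&L
Overall: Union Mortgage 525/1002 = 52.4%, Coastal S&L 484/1124 = 43.1% → Union Mortgage
Coastal S&L wins each loan-to-value group but Union Mortgage wins overall — the comparison reverses. Coastal S&L's loans skew toward LTV over 85%, which has a lower base rate.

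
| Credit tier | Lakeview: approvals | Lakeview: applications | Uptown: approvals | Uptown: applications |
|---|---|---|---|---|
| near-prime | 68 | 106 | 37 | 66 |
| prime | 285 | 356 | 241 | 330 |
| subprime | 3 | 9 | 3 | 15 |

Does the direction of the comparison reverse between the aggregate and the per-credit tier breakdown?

Near-prime: Lakeview 68/106 = 64.2%, Uptown 37/66 = 56.1% → Lakeview
Prime: Lakeview 285/356 = 80.1%, Uptown 241/330 = 73.0% → Lakeview
Subprime: Lakeview 3/9 = 33.3%, Uptown 3/15 = 20.0% → Lakeview
Overall: Lakeview 356/471 = 75.6%, Uptown 281/411 = 68.4% → Lakeview
Lakeview wins overall and in every credit group — no reversal.

No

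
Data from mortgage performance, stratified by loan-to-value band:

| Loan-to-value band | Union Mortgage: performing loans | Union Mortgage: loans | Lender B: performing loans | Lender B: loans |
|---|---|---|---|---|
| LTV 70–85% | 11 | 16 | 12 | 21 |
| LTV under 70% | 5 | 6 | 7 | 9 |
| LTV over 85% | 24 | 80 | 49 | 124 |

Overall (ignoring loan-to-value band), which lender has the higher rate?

Lender B

LTV 70–85%: Union Mortgage 11/16 = 68.8%, Lender B 12/21 = 57.1% → Union Mortgage
LTV under 70%: Union Mortgage 5/6 = 83.3%, Lender B 7/9 = 77.8% → Union Mortgage
LTV over 85%: Union Mortgage 24/80 = 30.0%, Lender B 49/124 = 39.5% → Lender B
Overall: Union Mortgage 40/102 = 39.2%, Lender B 68/154 = 44.2% → Lender B
(Neither sweeps every loan-to-value group, but Lender B has the higher pooled rate.)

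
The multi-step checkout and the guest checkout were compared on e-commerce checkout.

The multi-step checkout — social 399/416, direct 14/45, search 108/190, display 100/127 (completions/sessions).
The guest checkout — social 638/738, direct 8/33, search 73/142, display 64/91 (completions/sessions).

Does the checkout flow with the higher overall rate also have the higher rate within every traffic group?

Social: the multi-step checkout 399/416 = 95.9%, the guest checkout 638/738 = 86.4% → the multi-step checkout
Direct: the multi-step checkout 14/45 = 31.1%, the guest checkout 8/33 = 24.2% → the multi-step checkout
Search: the multi-step checkout 108/190 = 56.8%, the guest checkout 73/142 = 51.4% → the multi-step checkout
Display: the multi-step checkout 100/127 = 78.7%, the guest checkout 64/91 = 70.3% → the multi-step checkout
Overall: the multi-step checkout 621/778 = 79.8%, the guest checkout 783/1004 = 78.0% → the multi-step checkout
The multi-step checkout wins overall and in every traffic group — no reversal.

Yes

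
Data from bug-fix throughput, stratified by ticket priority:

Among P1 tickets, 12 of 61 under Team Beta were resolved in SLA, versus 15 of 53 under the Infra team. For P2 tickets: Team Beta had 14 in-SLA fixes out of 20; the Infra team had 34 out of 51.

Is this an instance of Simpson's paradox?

P1: Team Beta 12/61 = 19.7%, the Infra team 15/53 = 28.3% → the Infra team
P2: Team Beta 14/20 = 70.0%, the Infra team 34/51 = 66.7% → Team Beta
Overall: Team Beta 26/81 = 32.1%, the Infra team 49/104 = 47.1% → the Infra team
Neither sweeps: Team Beta wins 1 of 2 groups, the Infra team wins 1. The Infra team wins overall but not every group — no Simpson reversal.

No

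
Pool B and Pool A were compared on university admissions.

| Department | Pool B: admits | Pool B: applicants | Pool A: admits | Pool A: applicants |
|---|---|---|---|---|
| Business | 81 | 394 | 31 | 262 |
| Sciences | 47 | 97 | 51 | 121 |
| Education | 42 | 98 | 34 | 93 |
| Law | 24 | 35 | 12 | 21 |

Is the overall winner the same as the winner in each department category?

Business: Pool B 81/394 = 20.6%, Pool A 31/262 = 11.8% → Pool B
Sciences: Pool B 47/97 = 48.5%, Pool A 51/121 = 42.1% → Pool B
Education: Pool B 42/98 = 42.9%, Pool A 34/93 = 36.6% → Pool B
Law: Pool B 24/35 = 68.6%, Pool A 12/21 = 57.1% → Pool B
Overall: Pool B 194/624 = 31.1%, Pool A 128/497 = 25.8% → Pool B
Pool B wins overall and in every department group — no reversal.

Yes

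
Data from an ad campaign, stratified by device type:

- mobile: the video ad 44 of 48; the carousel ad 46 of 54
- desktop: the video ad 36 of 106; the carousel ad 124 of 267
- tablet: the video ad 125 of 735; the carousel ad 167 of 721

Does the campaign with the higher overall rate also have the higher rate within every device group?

No

Mobile: the video ad 44/48 = 91.7%, the carousel ad 46/54 = 85.2% → the video ad
Desktop: the video ad 36/106 = 34.0%, the carousel ad 124/267 = 46.4% → the carousel ad
Tablet: the video ad 125/735 = 17.0%, the carousel ad 167/721 = 23.2% → the carousel ad
Overall: the video ad 205/889 = 23.1%, the carousel ad 337/1042 = 32.3% → the carousel ad
Neither sweeps: the video ad wins 1 of 3 groups, the carousel ad wins 2. The carousel ad wins overall but not every group — no Simpson reversal.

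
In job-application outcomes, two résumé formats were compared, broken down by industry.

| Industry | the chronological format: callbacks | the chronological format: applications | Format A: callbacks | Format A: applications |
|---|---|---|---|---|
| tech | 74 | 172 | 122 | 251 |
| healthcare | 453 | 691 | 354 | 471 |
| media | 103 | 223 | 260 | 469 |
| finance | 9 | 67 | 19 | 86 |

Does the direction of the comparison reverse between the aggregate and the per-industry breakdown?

Tech: the chronological format 74/172 = 43.0%, Format A 122/251 = 48.6% → Format A
Healthcare: the chronological format 453/691 = 65.6%, Format A 354/471 = 75.2% → Format A
Media: the chronological format 103/223 = 46.2%, Format A 260/469 = 55.4% → Format A
Finance: the chronological format 9/67 = 13.4%, Format A 19/86 = 22.1% → Format A
Overall: the chronological format 639/1153 = 55.4%, Format A 755/1277 = 59.1% → Format A
Format A wins overall and in every industry group — no reversal.

No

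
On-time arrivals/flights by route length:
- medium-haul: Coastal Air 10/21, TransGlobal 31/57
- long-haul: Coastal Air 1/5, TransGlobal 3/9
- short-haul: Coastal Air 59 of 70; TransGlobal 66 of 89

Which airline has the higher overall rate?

Coastal Air

Medium-haul: Coastal Air 10/21 = 47.6%, TransGlobal 31/57 = 54.4% → TransGlobal
Long-haul: Coastal Air 1/5 = 20.0%, TransGlobal 3/9 = 33.3% → TransGlobal
Short-haul: Coastal Air 59/70 = 84.3%, TransGlobal 66/89 = 74.2% → Coastal Air
Overall: Coastal Air 70/96 = 72.9%, TransGlobal 100/155 = 64.5% → Coastal Air
(Neither sweeps every route group, but Coastal Air has the higher pooled rate.)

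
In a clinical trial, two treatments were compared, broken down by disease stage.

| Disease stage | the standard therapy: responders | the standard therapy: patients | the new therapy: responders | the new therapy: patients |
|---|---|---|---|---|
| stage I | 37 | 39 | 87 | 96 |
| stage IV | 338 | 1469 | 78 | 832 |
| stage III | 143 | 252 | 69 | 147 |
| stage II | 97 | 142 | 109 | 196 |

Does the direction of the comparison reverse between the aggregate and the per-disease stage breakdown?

Stage I: the standard therapy 37/39 = 94.9%, the new therapy 87/96 = 90.6% → the standard therapy
Stage IV: the standard therapy 338/1469 = 23.0%, the new therapy 78/832 = 9.4% → the standard therapy
Stage III: the standard therapy 143/252 = 56.7%, the new therapy 69/147 = 46.9% → the standard therapy
Stage II: the standard therapy 97/142 = 68.3%, the new therapy 109/196 = 55.6% → the standard therapy
Overall: the standard therapy 615/1902 = 32.3%, the new therapy 343/1271 = 27.0% → the standard therapy
The standard therapy wins overall and in every disease group — no reversal.

No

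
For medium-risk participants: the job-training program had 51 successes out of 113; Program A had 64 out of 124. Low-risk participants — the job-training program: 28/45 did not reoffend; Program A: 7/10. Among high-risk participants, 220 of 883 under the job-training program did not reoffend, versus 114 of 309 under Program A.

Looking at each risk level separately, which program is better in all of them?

Program A

Medium-risk: the job-training program 51/113 = 45.1%, Program A 64/124 = 51.6% → Program A
Low-risk: the job-training program 28/45 = 62.2%, Program A 7/10 = 70.0% → Program A
High-risk: the job-training program 220/883 = 24.9%, Program A 114/309 = 36.9% → Program A
Program A has the higher rate in all 3 groups.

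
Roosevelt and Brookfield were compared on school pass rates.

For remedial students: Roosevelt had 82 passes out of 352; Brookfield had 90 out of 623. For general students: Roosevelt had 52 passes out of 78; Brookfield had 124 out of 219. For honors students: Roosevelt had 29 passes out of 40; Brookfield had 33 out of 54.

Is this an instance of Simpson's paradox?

Remedial: Roosevelt 82/352 = 23.3%, Brookfield 90/623 = 14.4% → Roosevelt
General: Roosevelt 52/78 = 66.7%, Brookfield 124/219 = 56.6% → Roosevelt
Honors: Roosevelt 29/40 = 72.5%, Brookfield 33/54 = 61.1% → Roosevelt
Overall: Roosevelt 163/470 = 34.7%, Brookfield 247/896 = 27.6% → Roosevelt
Roosevelt wins overall and in every student group — no reversal.

No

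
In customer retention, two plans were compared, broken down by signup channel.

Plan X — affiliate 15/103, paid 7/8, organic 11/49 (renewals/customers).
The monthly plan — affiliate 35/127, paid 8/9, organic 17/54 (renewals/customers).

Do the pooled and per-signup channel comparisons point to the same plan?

Yes

Affiliate: Plan X 15/103 = 14.6%, the monthly plan 35/127 = 27.6% → the monthly plan
Paid: Plan X 7/8 = 87.5%, the monthly plan 8/9 = 88.9% → the monthly plan
Organic: Plan X 11/49 = 22.4%, the monthly plan 17/54 = 31.5% → the monthly plan
Overall: Plan X 33/160 = 20.6%, the monthly plan 60/190 = 31.6% → the monthly plan
The monthly plan wins overall and in every signup group — no reversal.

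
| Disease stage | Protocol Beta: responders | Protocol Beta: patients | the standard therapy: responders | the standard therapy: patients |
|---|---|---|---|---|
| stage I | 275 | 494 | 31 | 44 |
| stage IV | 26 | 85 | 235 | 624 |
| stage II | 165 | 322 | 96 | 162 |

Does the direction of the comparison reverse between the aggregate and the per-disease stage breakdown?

Stage I: Protocol Beta 275/494 = 55.7%, the standard therapy 31/44 = 70.5% → the standard therapy
Stage IV: Protocol Beta 26/85 = 30.6%, the standard therapy 235/624 = 37.7% → the standard therapy
Stage II: Protocol Beta 165/322 = 51.2%, the standard therapy 96/162 = 59.3% → the standard therapy
Overall: Protocol Beta 466/901 = 51.7%, the standard therapy 362/830 = 43.6% → Protocol Beta
The standard therapy wins each disease group but Protocol Beta wins overall — the comparison reverses. The standard therapy's patients skew toward stage IV, which has a lower base rate.

Yes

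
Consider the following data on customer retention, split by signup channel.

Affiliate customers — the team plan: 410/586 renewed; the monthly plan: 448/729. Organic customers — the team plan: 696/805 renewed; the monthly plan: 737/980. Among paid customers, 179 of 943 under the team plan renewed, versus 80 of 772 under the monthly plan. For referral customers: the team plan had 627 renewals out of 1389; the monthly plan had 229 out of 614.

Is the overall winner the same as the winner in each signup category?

Yes

Affiliate: the team plan 410/586 = 70.0%, the monthly plan 448/729 = 61.5% → the team plan
Organic: the team plan 696/805 = 86.5%, the monthly plan 737/980 = 75.2% → the team plan
Paid: the team plan 179/943 = 19.0%, the monthly plan 80/772 = 10.4% → the team plan
Referral: the team plan 627/1389 = 45.1%, the monthly plan 229/614 = 37.3% → the team plan
Overall: the team plan 1912/3723 = 51.4%, the monthly plan 1494/3095 = 48.3% → the team plan
The team plan wins overall and in every signup group — no reversal.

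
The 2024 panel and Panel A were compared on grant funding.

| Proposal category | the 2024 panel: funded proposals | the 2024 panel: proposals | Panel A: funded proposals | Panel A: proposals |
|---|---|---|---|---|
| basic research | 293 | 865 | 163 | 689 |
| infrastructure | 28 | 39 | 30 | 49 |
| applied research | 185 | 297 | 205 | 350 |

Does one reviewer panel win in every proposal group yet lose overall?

No

Basic research: the 2024 panel 293/865 = 33.9%, Panel A 163/689 = 23.7% → the 2024 panel
Infrastructure: the 2024 panel 28/39 = 71.8%, Panel A 30/49 = 61.2% → the 2024 panel
Applied research: the 2024 panel 185/297 = 62.3%, Panel A 205/350 = 58.6% → the 2024 panel
Overall: the 2024 panel 506/1201 = 42.1%, Panel A 398/1088 = 36.6% → the 2024 panel
The 2024 panel wins overall and in every proposal group — no reversal.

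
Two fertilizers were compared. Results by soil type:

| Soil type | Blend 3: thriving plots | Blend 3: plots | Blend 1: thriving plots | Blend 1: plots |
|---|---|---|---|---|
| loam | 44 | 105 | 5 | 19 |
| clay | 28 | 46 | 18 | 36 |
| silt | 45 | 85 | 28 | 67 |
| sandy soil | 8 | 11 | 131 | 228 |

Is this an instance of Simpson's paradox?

Yes

Loam: Blend 3 44/105 = 41.9%, Blend 1 5/19 = 26.3% → Blend 3
Clay: Blend 3 28/46 = 60.9%, Blend 1 18/36 = 50.0% → Blend 3
Silt: Blend 3 45/85 = 52.9%, Blend 1 28/67 = 41.8% → Blend 3
Sandy soil: Blend 3 8/11 = 72.7%, Blend 1 131/228 = 57.5% → Blend 3
Overall: Blend 3 125/247 = 50.6%, Blend 1 182/350 = 52.0% → Blend 1
Blend 3 wins each soil group but Blend 1 wins overall — the comparison reverses. Blend 3's plots skew toward loam, which has a lower base rate.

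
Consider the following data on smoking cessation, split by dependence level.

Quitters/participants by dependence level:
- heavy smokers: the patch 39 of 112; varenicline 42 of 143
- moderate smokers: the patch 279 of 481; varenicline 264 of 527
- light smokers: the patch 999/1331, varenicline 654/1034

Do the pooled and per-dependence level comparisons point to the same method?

Yes

Heavy smokers: the patch 39/112 = 34.8%, varenicline 42/143 = 29.4% → the patch
Moderate smokers: the patch 279/481 = 58.0%, varenicline 264/527 = 50.1% → the patch
Light smokers: the patch 999/1331 = 75.1%, varenicline 654/1034 = 63.2% → the patch
Overall: the patch 1317/1924 = 68.5%, varenicline 960/1704 = 56.3% → the patch
The patch wins overall and in every dependence group — no reversal.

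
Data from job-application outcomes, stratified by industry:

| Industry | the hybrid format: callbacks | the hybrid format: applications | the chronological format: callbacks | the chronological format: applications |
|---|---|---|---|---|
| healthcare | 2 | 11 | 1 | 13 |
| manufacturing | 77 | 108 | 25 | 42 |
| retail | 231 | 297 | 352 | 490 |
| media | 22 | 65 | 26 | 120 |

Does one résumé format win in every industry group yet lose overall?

Healthcare: the hybrid format 2/11 = 18.2%, the chronological format 1/13 = 7.7% → the hybrid format
Manufacturing: the hybrid format 77/108 = 71.3%, the chronological format 25/42 = 59.5% → the hybrid format
Retail: the hybrid format 231/297 = 77.8%, the chronological format 352/490 = 71.8% → the hybrid format
Media: the hybrid format 22/65 = 33.8%, the chronological format 26/120 = 21.7% → the hybrid format
Overall: the hybrid format 332/481 = 69.0%, the chronological format 404/665 = 60.8% → the hybrid format
The hybrid format wins overall and in every industry group — no reversal.

No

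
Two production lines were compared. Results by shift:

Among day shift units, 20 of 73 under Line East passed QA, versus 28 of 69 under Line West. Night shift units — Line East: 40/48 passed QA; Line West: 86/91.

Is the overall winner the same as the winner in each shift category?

Yes

Day shift: Line East 20/73 = 27.4%, Line West 28/69 = 40.6% → Line West
Night shift: Line East 40/48 = 83.3%, Line West 86/91 = 94.5% → Line West
Overall: Line East 60/121 = 49.6%, Line West 114/160 = 71.2% → Line West
Line West wins overall and in every shift group — no reversal.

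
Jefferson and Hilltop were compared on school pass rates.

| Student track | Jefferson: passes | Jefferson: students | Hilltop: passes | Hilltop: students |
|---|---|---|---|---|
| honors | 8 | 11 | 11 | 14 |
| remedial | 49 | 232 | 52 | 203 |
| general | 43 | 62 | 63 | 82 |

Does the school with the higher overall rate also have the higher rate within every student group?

Honors: Jefferson 8/11 = 72.7%, Hilltop 11/14 = 78.6% → Hilltop
Remedial: Jefferson 49/232 = 21.1%, Hilltop 52/203 = 25.6% → Hilltop
General: Jefferson 43/62 = 69.4%, Hilltop 63/82 = 76.8% → Hilltop
Overall: Jefferson 100/305 = 32.8%, Hilltop 126/299 = 42.1% → Hilltop
Hilltop wins overall and in every student group — no reversal.

Yes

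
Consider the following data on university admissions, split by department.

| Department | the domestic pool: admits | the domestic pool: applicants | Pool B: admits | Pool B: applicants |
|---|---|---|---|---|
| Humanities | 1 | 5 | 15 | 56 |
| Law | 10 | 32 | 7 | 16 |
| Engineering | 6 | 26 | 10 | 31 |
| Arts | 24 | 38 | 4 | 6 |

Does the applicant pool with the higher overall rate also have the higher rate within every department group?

Humanities: the domestic pool 1/5 = 20.0%, Pool B 15/56 = 26.8% → Pool B
Law: the domestic pool 10/32 = 31.2%, Pool B 7/16 = 43.8% → Pool B
Engineering: the domestic pool 6/26 = 23.1%, Pool B 10/31 = 32.3% → Pool B
Arts: the domestic pool 24/38 = 63.2%, Pool B 4/6 = 66.7% → Pool B
Overall: the domestic pool 41/101 = 40.6%, Pool B 36/109 = 33.0% → the domestic pool
Pool B wins each department group but the domestic pool wins overall — the comparison reverses. Pool B's applicants skew toward Humanities, which has a lower base rate.

No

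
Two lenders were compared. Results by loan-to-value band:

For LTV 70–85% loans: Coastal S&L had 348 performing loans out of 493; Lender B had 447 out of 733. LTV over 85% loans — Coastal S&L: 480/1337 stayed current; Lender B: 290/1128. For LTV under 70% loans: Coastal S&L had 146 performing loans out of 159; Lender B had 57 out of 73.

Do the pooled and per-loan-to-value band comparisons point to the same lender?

Yes

LTV 70–85%: Coastal S&L 348/493 = 70.6%, Lender B 447/733 = 61.0% → Coastal S&L
LTV over 85%: Coastal S&L 480/1337 = 35.9%, Lender B 290/1128 = 25.7% → Coastal S&L
LTV under 70%: Coastal S&L 146/159 = 91.8%, Lender B 57/73 = 78.1% → Coastal S&L
Overall: Coastal S&L 974/1989 = 49.0%, Lender B 794/1934 = 41.1% → Coastal S&L
Coastal S&L wins overall and in every loan-to-value group — no reversal.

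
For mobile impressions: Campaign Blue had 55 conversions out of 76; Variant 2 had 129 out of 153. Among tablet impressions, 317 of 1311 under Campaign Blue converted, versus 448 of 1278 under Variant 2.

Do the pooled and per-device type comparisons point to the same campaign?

Yes

Mobile: Campaign Blue 55/76 = 72.4%, Variant 2 129/153 = 84.3% → Variant 2
Tablet: Campaign Blue 317/1311 = 24.2%, Variant 2 448/1278 = 35.1% → Variant 2
Overall: Campaign Blue 372/1387 = 26.8%, Variant 2 577/1431 = 40.3% → Variant 2
Variant 2 wins overall and in every device group — no reversal.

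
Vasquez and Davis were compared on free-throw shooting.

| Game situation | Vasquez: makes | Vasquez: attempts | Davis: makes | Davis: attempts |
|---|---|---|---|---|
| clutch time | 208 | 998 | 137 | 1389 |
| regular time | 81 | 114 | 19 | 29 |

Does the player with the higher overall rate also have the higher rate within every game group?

Clutch time: Vasquez 208/998 = 20.8%, Davis 137/1389 = 9.9% → Vasquez
Regular time: Vasquez 81/114 = 71.1%, Davis 19/29 = 65.5% → Vasquez
Overall: Vasquez 289/1112 = 26.0%, Davis 156/1418 = 11.0% → Vasquez
Vasquez wins overall and in every game group — no reversal.

Yes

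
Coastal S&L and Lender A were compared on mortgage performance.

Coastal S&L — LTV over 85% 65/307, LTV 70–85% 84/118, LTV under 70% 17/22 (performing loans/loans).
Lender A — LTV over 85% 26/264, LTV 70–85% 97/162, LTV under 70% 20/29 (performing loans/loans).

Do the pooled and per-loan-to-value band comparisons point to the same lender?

LTV over 85%: Coastal S&L 65/307 = 21.2%, Lender A 26/264 = 9.8% → Coastal S&L
LTV 70–85%: Coastal S&L 84/118 = 71.2%, Lender A 97/162 = 59.9% → Coastal S&L
LTV under 70%: Coastal S&L 17/22 = 77.3%, Lender A 20/29 = 69.0% → Coastal S&L
Overall: Coastal S&L 166/447 = 37.1%, Lender A 143/455 = 31.4% → Coastal S&L
Coastal S&L wins overall and in every loan-to-value group — no reversal.

Yes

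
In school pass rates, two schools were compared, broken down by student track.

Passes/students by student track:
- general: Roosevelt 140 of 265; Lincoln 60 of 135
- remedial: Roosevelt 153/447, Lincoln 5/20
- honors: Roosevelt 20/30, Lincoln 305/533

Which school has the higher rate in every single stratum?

General: Roosevelt 140/265 = 52.8%, Lincoln 60/135 = 44.4% → Roosevelt
Remedial: Roosevelt 153/447 = 34.2%, Lincoln 5/20 = 25.0% → Roosevelt
Honors: Roosevelt 20/30 = 66.7%, Lincoln 305/533 = 57.2% → Roosevelt
Roosevelt has the higher rate in all 3 groups.

Roosevelt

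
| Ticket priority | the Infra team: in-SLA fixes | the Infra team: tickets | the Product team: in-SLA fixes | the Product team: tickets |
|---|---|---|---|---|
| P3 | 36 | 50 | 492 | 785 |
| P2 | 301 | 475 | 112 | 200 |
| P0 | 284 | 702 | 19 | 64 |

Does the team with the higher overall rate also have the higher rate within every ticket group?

P3: the Infra team 36/50 = 72.0%, the Product team 492/785 = 62.7% → the Infra team
P2: the Infra team 301/475 = 63.4%, the Product team 112/200 = 56.0% → the Infra team
P0: the Infra team 284/702 = 40.5%, the Product team 19/64 = 29.7% → the Infra team
Overall: the Infra team 621/1227 = 50.6%, the Product team 623/1049 = 59.4% → the Product team
The Infra team wins each ticket group but the Product team wins overall — the comparison reverses. The Infra team's tickets skew toward P0, which has a lower base rate.

No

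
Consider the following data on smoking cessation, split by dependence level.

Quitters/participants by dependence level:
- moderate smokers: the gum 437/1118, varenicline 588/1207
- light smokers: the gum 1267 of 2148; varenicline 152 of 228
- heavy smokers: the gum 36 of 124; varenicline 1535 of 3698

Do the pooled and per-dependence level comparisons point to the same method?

Moderate smokers: the gum 437/1118 = 39.1%, varenicline 588/1207 = 48.7% → varenicline
Light smokers: the gum 1267/2148 = 59.0%, varenicline 152/228 = 66.7% → varenicline
Heavy smokers: the gum 36/124 = 29.0%, varenicline 1535/3698 = 41.5% → varenicline
Overall: the gum 1740/3390 = 51.3%, varenicline 2275/5133 = 44.3% → the gum
Varenicline wins each dependence group but the gum wins overall — the comparison reverses. Varenicline's participants skew toward heavy smokers, which has a lower base rate.

No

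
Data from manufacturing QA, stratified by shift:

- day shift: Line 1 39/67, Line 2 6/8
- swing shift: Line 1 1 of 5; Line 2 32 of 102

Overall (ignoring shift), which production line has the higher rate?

Day shift: Line 1 39/67 = 58.2%, Line 2 6/8 = 75.0% → Line 2
Swing shift: Line 1 1/5 = 20.0%, Line 2 32/102 = 31.4% → Line 2
Overall: Line 1 40/72 = 55.6%, Line 2 38/110 = 34.5% → Line 1
(Line 2 wins every shift group but Line 1 wins overall — Line 2's units skew toward the low-rate swing shift group.)

Line 1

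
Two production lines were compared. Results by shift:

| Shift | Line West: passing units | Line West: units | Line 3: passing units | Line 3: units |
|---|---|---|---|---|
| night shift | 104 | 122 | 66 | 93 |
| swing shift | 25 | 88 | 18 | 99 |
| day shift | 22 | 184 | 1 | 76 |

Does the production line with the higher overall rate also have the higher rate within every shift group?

Night shift: Line West 104/122 = 85.2%, Line 3 66/93 = 71.0% → Line West
Swing shift: Line West 25/88 = 28.4%, Line 3 18/99 = 18.2% → Line West
Day shift: Line West 22/184 = 12.0%, Line 3 1/76 = 1.3% → Line West
Overall: Line West 151/394 = 38.3%, Line 3 85/268 = 31.7% → Line West
Line West wins overall and in every shift group — no reversal.

Yes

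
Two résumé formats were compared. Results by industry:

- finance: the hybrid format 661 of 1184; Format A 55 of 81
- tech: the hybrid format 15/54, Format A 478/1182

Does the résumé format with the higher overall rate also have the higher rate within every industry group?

Finance: the hybrid format 661/1184 = 55.8%, Format A 55/81 = 67.9% → Format A
Tech: the hybrid format 15/54 = 27.8%, Format A 478/1182 = 40.4% → Format A
Overall: the hybrid format 676/1238 = 54.6%, Format A 533/1263 = 42.2% → the hybrid format
Format A wins each industry group but the hybrid format wins overall — the comparison reverses. Format A's applications skew toward tech, which has a lower base rate.

No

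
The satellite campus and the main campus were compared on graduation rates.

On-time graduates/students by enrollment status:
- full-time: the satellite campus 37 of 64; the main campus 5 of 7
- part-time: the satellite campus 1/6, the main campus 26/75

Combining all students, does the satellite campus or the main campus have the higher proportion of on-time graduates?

Full-time: the satellite campus 37/64 = 57.8%, the main campus 5/7 = 71.4% → the main campus
Part-time: the satellite campus 1/6 = 16.7%, the main campus 26/75 = 34.7% → the main campus
Overall: the satellite campus 38/70 = 54.3%, the main campus 31/82 = 37.8% → the satellite campus
(The main campus wins every enrollment group but the satellite campus wins overall — the main campus's students skew toward the low-rate part-time group.)

the satellite campus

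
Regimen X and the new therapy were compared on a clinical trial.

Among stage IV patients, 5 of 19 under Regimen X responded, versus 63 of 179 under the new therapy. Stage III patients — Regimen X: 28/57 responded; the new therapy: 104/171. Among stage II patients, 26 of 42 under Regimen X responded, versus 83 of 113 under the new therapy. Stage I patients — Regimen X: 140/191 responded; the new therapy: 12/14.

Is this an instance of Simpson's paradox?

Yes

Stage IV: Regimen X 5/19 = 26.3%, the new therapy 63/179 = 35.2% → the new therapy
Stage III: Regimen X 28/57 = 49.1%, the new therapy 104/171 = 60.8% → the new therapy
Stage II: Regimen X 26/42 = 61.9%, the new therapy 83/113 = 73.5% → the new therapy
Stage I: Regimen X 140/191 = 73.3%, the new therapy 12/14 = 85.7% → the new therapy
Overall: Regimen X 199/309 = 64.4%, the new therapy 262/477 = 54.9% → Regimen X
The new therapy wins each disease group but Regimen X wins overall — the comparison reverses. The new therapy's patients skew toward stage IV, which has a lower base rate.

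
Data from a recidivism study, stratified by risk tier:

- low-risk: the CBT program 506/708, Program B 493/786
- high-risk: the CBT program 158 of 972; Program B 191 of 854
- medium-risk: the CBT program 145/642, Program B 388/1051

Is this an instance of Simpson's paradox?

No

Low-risk: the CBT program 506/708 = 71.5%, Program B 493/786 = 62.7% → the CBT program
High-risk: the CBT program 158/972 = 16.3%, Program B 191/854 = 22.4% → Program B
Medium-risk: the CBT program 145/642 = 22.6%, Program B 388/1051 = 36.9% → Program B
Overall: the CBT program 809/2322 = 34.8%, Program B 1072/2691 = 39.8% → Program B
Neither sweeps: the CBT program wins 1 of 3 groups, Program B wins 2. Program B wins overall but not every group — no Simpson reversal.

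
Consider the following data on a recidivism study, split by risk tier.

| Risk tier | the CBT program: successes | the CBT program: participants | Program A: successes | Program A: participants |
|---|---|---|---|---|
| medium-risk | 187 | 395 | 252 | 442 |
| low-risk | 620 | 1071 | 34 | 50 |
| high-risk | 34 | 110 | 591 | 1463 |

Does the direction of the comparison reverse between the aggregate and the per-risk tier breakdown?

Medium-risk: the CBT program 187/395 = 47.3%, Program A 252/442 = 57.0% → Program A
Low-risk: the CBT program 620/1071 = 57.9%, Program A 34/50 = 68.0% → Program A
High-risk: the CBT program 34/110 = 30.9%, Program A 591/1463 = 40.4% → Program A
Overall: the CBT program 841/1576 = 53.4%, Program A 877/1955 = 44.9% → the CBT program
Program A wins each risk group but the CBT program wins overall — the comparison reverses. Program A's participants skew toward high-risk, which has a lower base rate.

Yes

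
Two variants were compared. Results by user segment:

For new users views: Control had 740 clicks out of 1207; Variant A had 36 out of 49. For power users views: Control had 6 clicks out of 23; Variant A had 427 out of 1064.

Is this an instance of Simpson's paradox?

Yes

New users: Control 740/1207 = 61.3%, Variant A 36/49 = 73.5% → Variant A
Power users: Control 6/23 = 26.1%, Variant A 427/1064 = 40.1% → Variant A
Overall: Control 746/1230 = 60.7%, Variant A 463/1113 = 41.6% → Control
Variant A wins each user group but Control wins overall — the comparison reverses. Variant A's views skew toward power users, which has a lower base rate.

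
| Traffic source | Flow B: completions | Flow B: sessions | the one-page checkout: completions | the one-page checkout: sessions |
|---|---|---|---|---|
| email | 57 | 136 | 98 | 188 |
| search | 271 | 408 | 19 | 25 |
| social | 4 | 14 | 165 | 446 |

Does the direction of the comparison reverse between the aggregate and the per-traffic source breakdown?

Email: Flow B 57/136 = 41.9%, the one-page checkout 98/188 = 52.1% → the one-page checkout
Search: Flow B 271/408 = 66.4%, the one-page checkout 19/25 = 76.0% → the one-page checkout
Social: Flow B 4/14 = 28.6%, the one-page checkout 165/446 = 37.0% → the one-page checkout
Overall: Flow B 332/558 = 59.5%, the one-page checkout 282/659 = 42.8% → Flow B
The one-page checkout wins each traffic group but Flow B wins overall — the comparison reverses. The one-page checkout's sessions skew toward social, which has a lower base rate.

Yes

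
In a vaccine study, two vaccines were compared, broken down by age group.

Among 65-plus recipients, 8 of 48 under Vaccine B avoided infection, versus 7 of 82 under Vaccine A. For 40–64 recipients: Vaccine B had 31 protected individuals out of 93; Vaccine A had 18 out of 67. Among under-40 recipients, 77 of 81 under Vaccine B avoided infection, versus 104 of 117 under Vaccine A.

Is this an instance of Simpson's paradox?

No

65-plus: Vaccine B 8/48 = 16.7%, Vaccine A 7/82 = 8.5% → Vaccine B
40–64: Vaccine B 31/93 = 33.3%, Vaccine A 18/67 = 26.9% → Vaccine B
Under-40: Vaccine B 77/81 = 95.1%, Vaccine A 104/117 = 88.9% → Vaccine B
Overall: Vaccine B 116/222 = 52.3%, Vaccine A 129/266 = 48.5% → Vaccine B
Vaccine B wins overall and in every age group — no reversal.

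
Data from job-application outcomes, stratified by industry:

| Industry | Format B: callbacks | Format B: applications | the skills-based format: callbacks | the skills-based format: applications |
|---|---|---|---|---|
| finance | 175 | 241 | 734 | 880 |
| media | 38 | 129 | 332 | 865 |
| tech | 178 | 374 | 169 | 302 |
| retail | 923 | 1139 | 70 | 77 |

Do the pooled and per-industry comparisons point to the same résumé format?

Finance: Format B 175/241 = 72.6%, the skills-based format 734/880 = 83.4% → the skills-based format
Media: Format B 38/129 = 29.5%, the skills-based format 332/865 = 38.4% → the skills-based format
Tech: Format B 178/374 = 47.6%, the skills-based format 169/302 = 56.0% → the skills-based format
Retail: Format B 923/1139 = 81.0%, the skills-based format 70/77 = 90.9% → the skills-based format
Overall: Format B 1314/1883 = 69.8%, the skills-based format 1305/2124 = 61.4% → Format B
The skills-based format wins each industry group but Format B wins overall — the comparison reverses. The skills-based format's applications skew toward media, which has a lower base rate.

No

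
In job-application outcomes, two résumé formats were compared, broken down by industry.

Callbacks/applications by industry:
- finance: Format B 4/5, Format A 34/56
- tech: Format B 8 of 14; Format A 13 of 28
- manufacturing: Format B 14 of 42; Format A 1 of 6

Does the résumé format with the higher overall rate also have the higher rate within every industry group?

Finance: Format B 4/5 = 80.0%, Format A 34/56 = 60.7% → Format B
Tech: Format B 8/14 = 57.1%, Format A 13/28 = 46.4% → Format B
Manufacturing: Format B 14/42 = 33.3%, Format A 1/6 = 16.7% → Format B
Overall: Format B 26/61 = 42.6%, Format A 48/90 = 53.3% → Format A
Format B wins each industry group but Format A wins overall — the comparison reverses. Format B's applications skew toward manufacturing, which has a lower base rate.

No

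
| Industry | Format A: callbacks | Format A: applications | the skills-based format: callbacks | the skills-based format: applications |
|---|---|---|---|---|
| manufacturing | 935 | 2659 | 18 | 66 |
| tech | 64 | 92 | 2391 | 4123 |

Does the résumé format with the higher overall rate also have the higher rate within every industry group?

No

Manufacturing: Format A 935/2659 = 35.2%, the skills-based format 18/66 = 27.3% → Format A
Tech: Format A 64/92 = 69.6%, the skills-based format 2391/4123 = 58.0% → Format A
Overall: Format A 999/2751 = 36.3%, the skills-based format 2409/4189 = 57.5% → the skills-based format
Format A wins each industry group but the skills-based format wins overall — the comparison reverses. Format A's applications skew toward manufacturing, which has a lower base rate.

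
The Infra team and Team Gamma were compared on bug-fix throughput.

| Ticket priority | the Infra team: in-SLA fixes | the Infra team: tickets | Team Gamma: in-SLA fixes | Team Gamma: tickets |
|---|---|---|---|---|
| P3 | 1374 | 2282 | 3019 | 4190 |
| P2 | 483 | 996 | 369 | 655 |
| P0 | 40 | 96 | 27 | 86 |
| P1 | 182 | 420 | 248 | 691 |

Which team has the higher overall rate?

P3: the Infra team 1374/2282 = 60.2%, Team Gamma 3019/4190 = 72.1% → Team Gamma
P2: the Infra team 483/996 = 48.5%, Team Gamma 369/655 = 56.3% → Team Gamma
P0: the Infra team 40/96 = 41.7%, Team Gamma 27/86 = 31.4% → the Infra team
P1: the Infra team 182/420 = 43.3%, Team Gamma 248/691 = 35.9% → the Infra team
Overall: the Infra team 2079/3794 = 54.8%, Team Gamma 3663/5622 = 65.2% → Team Gamma
(Neither sweeps every ticket group, but Team Gamma has the higher pooled rate.)

Team Gamma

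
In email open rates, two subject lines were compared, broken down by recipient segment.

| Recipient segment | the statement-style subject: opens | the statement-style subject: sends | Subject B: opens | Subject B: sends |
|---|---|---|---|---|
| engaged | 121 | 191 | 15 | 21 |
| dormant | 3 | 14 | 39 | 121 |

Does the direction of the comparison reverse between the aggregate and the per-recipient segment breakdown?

Engaged: the statement-style subject 121/191 = 63.4%, Subject B 15/21 = 71.4% → Subject B
Dormant: the statement-style subject 3/14 = 21.4%, Subject B 39/121 = 32.2% → Subject B
Overall: the statement-style subject 124/205 = 60.5%, Subject B 54/142 = 38.0% → the statement-style subject
Subject B wins each recipient group but the statement-style subject wins overall — the comparison reverses. Subject B's sends skew toward dormant, which has a lower base rate.

Yes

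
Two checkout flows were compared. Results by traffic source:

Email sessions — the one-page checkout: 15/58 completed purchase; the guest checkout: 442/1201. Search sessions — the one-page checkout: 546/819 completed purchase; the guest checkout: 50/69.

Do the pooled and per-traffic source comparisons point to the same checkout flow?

Email: the one-page checkout 15/58 = 25.9%, the guest checkout 442/1201 = 36.8% → the guest checkout
Search: the one-page checkout 546/819 = 66.7%, the guest checkout 50/69 = 72.5% → the guest checkout
Overall: the one-page checkout 561/877 = 64.0%, the guest checkout 492/1270 = 38.7% → the one-page checkout
The guest checkout wins each traffic group but the one-page checkout wins overall — the comparison reverses. The guest checkout's sessions skew toward email, which has a lower base rate.

No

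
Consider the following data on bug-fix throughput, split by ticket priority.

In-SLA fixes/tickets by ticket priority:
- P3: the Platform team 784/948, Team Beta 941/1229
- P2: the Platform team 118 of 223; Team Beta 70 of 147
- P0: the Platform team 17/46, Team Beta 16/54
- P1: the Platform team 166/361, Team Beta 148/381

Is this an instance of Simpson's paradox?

P3: the Platform team 784/948 = 82.7%, Team Beta 941/1229 = 76.6% → the Platform team
P2: the Platform team 118/223 = 52.9%, Team Beta 70/147 = 47.6% → the Platform team
P0: the Platform team 17/46 = 37.0%, Team Beta 16/54 = 29.6% → the Platform team
P1: the Platform team 166/361 = 46.0%, Team Beta 148/381 = 38.8% → the Platform team
Overall: the Platform team 1085/1578 = 68.8%, Team Beta 1175/1811 = 64.9% → the Platform team
The Platform team wins overall and in every ticket group — no reversal.

No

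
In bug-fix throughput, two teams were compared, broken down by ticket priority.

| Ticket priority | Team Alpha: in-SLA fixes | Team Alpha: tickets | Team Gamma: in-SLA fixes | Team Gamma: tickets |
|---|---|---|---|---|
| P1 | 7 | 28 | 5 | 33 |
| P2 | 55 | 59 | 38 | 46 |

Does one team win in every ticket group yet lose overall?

P1: Team Alpha 7/28 = 25.0%, Team Gamma 5/33 = 15.2% → Team Alpha
P2: Team Alpha 55/59 = 93.2%, Team Gamma 38/46 = 82.6% → Team Alpha
Overall: Team Alpha 62/87 = 71.3%, Team Gamma 43/79 = 54.4% → Team Alpha
Team Alpha wins overall and in every ticket group — no reversal.

No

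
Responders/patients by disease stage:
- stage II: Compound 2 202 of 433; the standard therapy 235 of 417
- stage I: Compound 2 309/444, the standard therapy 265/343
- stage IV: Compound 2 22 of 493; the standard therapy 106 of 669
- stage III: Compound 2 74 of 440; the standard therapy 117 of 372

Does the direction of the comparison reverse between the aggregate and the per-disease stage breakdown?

No

Stage II: Compound 2 202/433 = 46.7%, the standard therapy 235/417 = 56.4% → the standard therapy
Stage I: Compound 2 309/444 = 69.6%, the standard therapy 265/343 = 77.3% → the standard therapy
Stage IV: Compound 2 22/493 = 4.5%, the standard therapy 106/669 = 15.8% → the standard therapy
Stage III: Compound 2 74/440 = 16.8%, the standard therapy 117/372 = 31.5% → the standard therapy
Overall: Compound 2 607/1810 = 33.5%, the standard therapy 723/1801 = 40.1% → the standard therapy
The standard therapy wins overall and in every disease group — no reversal.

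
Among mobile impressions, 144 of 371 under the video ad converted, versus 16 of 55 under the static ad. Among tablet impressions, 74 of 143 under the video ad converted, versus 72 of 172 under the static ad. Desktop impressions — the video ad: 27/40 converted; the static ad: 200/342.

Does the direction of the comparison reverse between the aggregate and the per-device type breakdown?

Mobile: the video ad 144/371 = 38.8%, the static ad 16/55 = 29.1% → the video ad
Tablet: the video ad 74/143 = 51.7%, the static ad 72/172 = 41.9% → the video ad
Desktop: the video ad 27/40 = 67.5%, the static ad 200/342 = 58.5% → the video ad
Overall: the video ad 245/554 = 44.2%, the static ad 288/569 = 50.6% → the static ad
The video ad wins each device group but the static ad wins overall — the comparison reverses. The video ad's impressions skew toward mobile, which has a lower base rate.

Yes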